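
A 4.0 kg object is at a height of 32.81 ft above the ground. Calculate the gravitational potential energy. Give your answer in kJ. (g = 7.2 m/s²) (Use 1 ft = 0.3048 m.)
Convert to SI: m = 4.0 kg, h = 10.0005 m
PE = mgh = (4.0)(7.2)(10.0005) = 288.014 J = 0.288 kJ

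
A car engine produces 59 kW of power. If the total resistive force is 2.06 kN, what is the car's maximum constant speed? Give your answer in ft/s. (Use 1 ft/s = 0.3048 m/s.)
Convert to SI: F = 2060.0 N
P = Fv ⇒ v = P/F = 59000 W/2060.0 N = 28.6408 m/s = 93.97 ft/s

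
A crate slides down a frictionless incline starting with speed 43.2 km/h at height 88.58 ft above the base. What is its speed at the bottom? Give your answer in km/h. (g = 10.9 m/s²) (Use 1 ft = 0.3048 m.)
Convert to SI: v₀ = 12.0 m/s, h = 26.9992 m
½mv₀² + mgh = ½mv² ⇒ v = √(v₀² + 2gh) = √(12.0² + 2·10.9·26.9992) = 27.0663 m/s = 97.44 km/h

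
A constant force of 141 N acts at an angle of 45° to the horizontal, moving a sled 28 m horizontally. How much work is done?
W = F·d·cosθ = (141)(28)cos(45°) = 2792 J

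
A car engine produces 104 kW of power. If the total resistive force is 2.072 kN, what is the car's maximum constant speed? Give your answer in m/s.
Convert to SI: F = 2072.0 N
P = Fv ⇒ v = P/F = 104000 W/2072.0 N = 50.19 m/s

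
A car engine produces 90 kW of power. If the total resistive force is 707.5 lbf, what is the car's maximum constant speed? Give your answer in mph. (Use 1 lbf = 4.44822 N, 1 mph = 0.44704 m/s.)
Convert to SI: F = 3147.12 N
P = Fv ⇒ v = P/F = 90000 W/3147.12 N = 28.5976 m/s = 63.97 mph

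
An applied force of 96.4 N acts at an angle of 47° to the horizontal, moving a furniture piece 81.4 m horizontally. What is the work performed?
W = F·d·cosθ = (96.4)(81.4)cos(47°) = 5352 J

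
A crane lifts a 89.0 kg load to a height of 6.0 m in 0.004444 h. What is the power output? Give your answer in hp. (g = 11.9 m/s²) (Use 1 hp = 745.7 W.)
Convert to SI: m = 89.0 kg, h = 6.0 m, t = 15.9984 s
P = mgh/t = (89.0)(11.9)(6.0)/15.9984 = 397.202 W = 0.5327 hp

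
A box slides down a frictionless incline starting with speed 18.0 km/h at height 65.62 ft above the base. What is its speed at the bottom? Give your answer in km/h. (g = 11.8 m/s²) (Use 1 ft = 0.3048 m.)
Convert to SI: v₀ = 5.0 m/s, h = 20.001 m
½mv₀² + mgh = ½mv² ⇒ v = √(v₀² + 2gh) = √(5.0² + 2·11.8·20.001) = 22.294 m/s = 80.26 km/h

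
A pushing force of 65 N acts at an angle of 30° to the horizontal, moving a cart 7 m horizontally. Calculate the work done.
W = F·d·cosθ = (65)(7)cos(30°) = 394.0 J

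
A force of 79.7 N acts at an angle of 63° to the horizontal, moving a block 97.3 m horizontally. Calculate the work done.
W = F·d·cosθ = (79.7)(97.3)cos(63°) = 3521 J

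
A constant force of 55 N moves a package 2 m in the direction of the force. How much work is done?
W = F·d = (55)(2) = 110.0 J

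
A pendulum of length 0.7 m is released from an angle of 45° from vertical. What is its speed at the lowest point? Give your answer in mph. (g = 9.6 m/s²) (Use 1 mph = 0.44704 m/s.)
h = L(1 − cosθ) = 0.7(1 − cos45°) = 0.205025 m
v = √(2gh) = √(2·9.6·0.205025) = 1.98406 m/s = 4.438 mph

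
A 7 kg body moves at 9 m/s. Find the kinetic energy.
KE = ½mv² = ½(7)(9)² = 283.5 J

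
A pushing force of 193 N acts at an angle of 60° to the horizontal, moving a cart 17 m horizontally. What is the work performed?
W = F·d·cosθ = (193)(17)cos(60°) = 1641 J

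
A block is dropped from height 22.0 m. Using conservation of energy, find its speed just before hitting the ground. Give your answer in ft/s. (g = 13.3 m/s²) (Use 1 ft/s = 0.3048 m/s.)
mgh = ½mv² ⇒ v = √(2gh) = √(2·13.3·22.0) = 24.1909 m/s = 79.37 ft/s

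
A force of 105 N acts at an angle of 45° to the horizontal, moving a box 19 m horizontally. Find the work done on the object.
W = F·d·cosθ = (105)(19)cos(45°) = 1411 J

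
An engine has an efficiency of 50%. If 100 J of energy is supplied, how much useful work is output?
W_out = η·W_in = 0.5·100 = 50.0 J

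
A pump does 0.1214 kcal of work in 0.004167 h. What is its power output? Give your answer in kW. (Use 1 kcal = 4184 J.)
Convert to SI: W = 507.938 J, t = 15.0012 s
P = W/t = 507.938/15.0012 = 33.8598 W = 0.03386 kW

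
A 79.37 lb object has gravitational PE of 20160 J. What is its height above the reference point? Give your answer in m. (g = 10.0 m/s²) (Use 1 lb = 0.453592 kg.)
Convert to SI: m = 36.0016 kg, PE = 20160.0 J
h = PE/(mg) = 20160.0/(36.0016·10.0) = 56.0 m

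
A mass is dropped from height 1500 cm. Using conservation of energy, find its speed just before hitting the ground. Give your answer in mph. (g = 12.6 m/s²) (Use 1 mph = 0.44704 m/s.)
Convert to SI: h = 15.0 m
mgh = ½mv² ⇒ v = √(2gh) = √(2·12.6·15.0) = 19.4422 m/s = 43.49 mph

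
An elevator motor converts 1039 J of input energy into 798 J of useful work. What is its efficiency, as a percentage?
η = W_out/W_in = 798/1039 = 76.8%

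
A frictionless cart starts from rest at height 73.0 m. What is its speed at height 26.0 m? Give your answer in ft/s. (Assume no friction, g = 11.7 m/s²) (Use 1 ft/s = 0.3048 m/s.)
mgh₁ = mgh₂ + ½mv² ⇒ v = √(2g(h₁−h₂)) = √(2·11.7·47.0) = 33.1632 m/s = 108.8 ft/s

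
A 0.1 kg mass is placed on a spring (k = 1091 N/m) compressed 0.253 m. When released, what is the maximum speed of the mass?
½kx² = ½mv² ⇒ v = x√(k/m) = (0.253)√(1091/0.1) = 26.43 m/s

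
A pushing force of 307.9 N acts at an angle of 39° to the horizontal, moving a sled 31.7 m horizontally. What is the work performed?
W = F·d·cosθ = (307.9)(31.7)cos(39°) = 7585 J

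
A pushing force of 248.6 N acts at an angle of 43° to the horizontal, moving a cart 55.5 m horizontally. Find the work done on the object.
W = F·d·cosθ = (248.6)(55.5)cos(43°) = 10090 J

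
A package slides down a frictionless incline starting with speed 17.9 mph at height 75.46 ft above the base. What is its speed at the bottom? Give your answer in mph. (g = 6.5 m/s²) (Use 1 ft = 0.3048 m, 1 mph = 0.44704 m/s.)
Convert to SI: v₀ = 8.00202 m/s, h = 23.0002 m
½mv₀² + mgh = ½mv² ⇒ v = √(v₀² + 2gh) = √(8.00202² + 2·6.5·23.0002) = 19.0535 m/s = 42.62 mph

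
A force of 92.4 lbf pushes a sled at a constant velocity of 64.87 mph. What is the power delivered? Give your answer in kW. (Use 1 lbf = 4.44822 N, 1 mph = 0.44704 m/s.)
Convert to SI: F = 411.016 N, v = 28.9995 m/s
P = Fv = (411.016)(28.9995) = 11919.2 W = 11.92 kW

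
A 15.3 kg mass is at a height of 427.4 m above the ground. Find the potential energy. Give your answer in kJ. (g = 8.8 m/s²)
PE = mgh = (15.3)(8.8)(427.4) = 57545.1 J = 57.55 kJ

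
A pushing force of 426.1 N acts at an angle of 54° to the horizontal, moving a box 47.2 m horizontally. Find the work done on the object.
W = F·d·cosθ = (426.1)(47.2)cos(54°) = 11820 J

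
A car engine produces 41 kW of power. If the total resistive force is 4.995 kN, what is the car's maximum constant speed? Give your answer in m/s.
Convert to SI: F = 4995.0 N
P = Fv ⇒ v = P/F = 41000 W/4995.0 N = 8.208 m/s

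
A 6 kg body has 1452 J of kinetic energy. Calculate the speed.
v = √(2·KE/m) = √(2·1452/6) = 22.0 m/s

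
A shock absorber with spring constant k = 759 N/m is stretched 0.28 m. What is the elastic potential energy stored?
PE = ½kx² = ½(759)(0.28)² = 29.75 J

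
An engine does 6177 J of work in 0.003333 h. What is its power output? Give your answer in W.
Convert to SI: W = 6177.0 J, t = 11.9988 s
P = W/t = 6177.0/11.9988 = 514.8 W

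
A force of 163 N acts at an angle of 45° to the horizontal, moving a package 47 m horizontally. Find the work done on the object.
W = F·d·cosθ = (163)(47)cos(45°) = 5417 J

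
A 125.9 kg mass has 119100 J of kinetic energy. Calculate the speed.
v = √(2·KE/m) = √(2·119100/125.9) = 43.5 m/s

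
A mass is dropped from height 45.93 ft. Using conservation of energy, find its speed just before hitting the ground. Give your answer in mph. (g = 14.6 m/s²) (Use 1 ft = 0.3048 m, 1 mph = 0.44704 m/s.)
Convert to SI: h = 13.9995 m
mgh = ½mv² ⇒ v = √(2gh) = √(2·14.6·13.9995) = 20.2184 m/s = 45.23 mph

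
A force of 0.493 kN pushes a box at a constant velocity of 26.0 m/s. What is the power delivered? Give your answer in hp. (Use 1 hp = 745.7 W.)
Convert to SI: F = 493.0 N, v = 26.0 m/s
P = Fv = (493.0)(26.0) = 12818.0 W = 17.19 hp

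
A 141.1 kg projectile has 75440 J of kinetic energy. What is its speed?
v = √(2·KE/m) = √(2·75440/141.1) = 32.7 m/s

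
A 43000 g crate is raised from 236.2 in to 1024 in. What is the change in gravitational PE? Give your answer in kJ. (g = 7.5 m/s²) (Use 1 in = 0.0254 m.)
Convert to SI: m = 43.0 kg, Δh = 20.0101 m
ΔPE = mgΔh = (43.0)(7.5)(20.0101) = 6453.26 J = 6.453 kJ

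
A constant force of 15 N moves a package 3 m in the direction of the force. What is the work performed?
W = F·d = (15)(3) = 45.0 J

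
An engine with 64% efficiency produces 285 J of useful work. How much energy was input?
W_in = W_out/η = 285/0.64 = 445.3 J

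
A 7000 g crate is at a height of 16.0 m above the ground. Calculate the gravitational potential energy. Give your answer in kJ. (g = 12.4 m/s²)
Convert to SI: m = 7.0 kg, h = 16.0 m
PE = mgh = (7.0)(12.4)(16.0) = 1388.8 J = 1.389 kJ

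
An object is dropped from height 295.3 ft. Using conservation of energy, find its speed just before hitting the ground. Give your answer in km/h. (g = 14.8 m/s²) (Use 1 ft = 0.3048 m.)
Convert to SI: h = 90.0074 m
mgh = ½mv² ⇒ v = √(2gh) = √(2·14.8·90.0074) = 51.6161 m/s = 185.8 km/h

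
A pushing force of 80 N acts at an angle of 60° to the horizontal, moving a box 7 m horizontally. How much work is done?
W = F·d·cosθ = (80)(7)cos(60°) = 280.0 J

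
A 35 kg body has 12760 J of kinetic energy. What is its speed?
v = √(2·KE/m) = √(2·12760/35) = 27.0 m/s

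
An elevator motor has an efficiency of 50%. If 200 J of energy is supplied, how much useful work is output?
W_out = η·W_in = 0.5·200 = 100.0 J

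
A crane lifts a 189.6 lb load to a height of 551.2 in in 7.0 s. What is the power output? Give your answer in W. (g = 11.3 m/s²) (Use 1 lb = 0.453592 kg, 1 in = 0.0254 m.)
Convert to SI: m = 86.001 kg, h = 14.0005 m, t = 7.0 s
P = mgh/t = (86.001)(11.3)(14.0005)/7.0 = 1944 W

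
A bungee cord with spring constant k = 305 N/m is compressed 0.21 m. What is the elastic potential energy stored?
PE = ½kx² = ½(305)(0.21)² = 6.725 J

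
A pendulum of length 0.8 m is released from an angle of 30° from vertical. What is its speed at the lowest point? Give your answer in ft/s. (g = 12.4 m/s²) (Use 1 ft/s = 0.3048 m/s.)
h = L(1 − cosθ) = 0.8(1 − cos30°) = 0.10718 m
v = √(2gh) = √(2·12.4·0.10718) = 1.63035 m/s = 5.349 ft/s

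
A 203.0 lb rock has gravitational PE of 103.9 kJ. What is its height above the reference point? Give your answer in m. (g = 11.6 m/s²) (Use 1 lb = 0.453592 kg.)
Convert to SI: m = 92.0792 kg, PE = 103900 J
h = PE/(mg) = 103900/(92.0792·11.6) = 97.27 m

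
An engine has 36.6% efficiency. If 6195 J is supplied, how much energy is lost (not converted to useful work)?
W_lost = W_in(1 − η) = 6195·(1 − 0.366) = 3928 J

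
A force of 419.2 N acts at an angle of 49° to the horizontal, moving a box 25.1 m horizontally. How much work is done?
W = F·d·cosθ = (419.2)(25.1)cos(49°) = 6903 J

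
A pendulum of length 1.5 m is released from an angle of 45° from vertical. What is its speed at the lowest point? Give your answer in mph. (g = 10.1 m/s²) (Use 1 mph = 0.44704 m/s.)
h = L(1 − cosθ) = 1.5(1 − cos45°) = 0.43934 m
v = √(2gh) = √(2·10.1·0.43934) = 2.97904 m/s = 6.664 mph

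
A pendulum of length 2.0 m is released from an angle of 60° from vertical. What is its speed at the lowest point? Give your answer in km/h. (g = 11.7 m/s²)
h = L(1 − cosθ) = 2.0(1 − cos60°) = 1.0 m
v = √(2gh) = √(2·11.7·1.0) = 4.83735 m/s = 17.41 km/h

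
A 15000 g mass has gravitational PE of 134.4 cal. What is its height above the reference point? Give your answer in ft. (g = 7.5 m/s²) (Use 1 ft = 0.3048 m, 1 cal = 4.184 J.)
Convert to SI: m = 15.0 kg, PE = 562.33 J
h = PE/(mg) = 562.33/(15.0·7.5) = 4.99849 m = 16.4 ft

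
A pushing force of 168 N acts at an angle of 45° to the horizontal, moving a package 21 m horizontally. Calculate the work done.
W = F·d·cosθ = (168)(21)cos(45°) = 2495 J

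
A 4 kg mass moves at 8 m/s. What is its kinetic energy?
KE = ½mv² = ½(4)(8)² = 128.0 J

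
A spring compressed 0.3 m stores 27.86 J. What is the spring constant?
k = 2·PE/x² = 2·27.86/(0.3)² = 619.1 N/m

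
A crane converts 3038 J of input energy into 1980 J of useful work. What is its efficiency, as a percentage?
η = W_out/W_in = 1980/3038 = 65.17%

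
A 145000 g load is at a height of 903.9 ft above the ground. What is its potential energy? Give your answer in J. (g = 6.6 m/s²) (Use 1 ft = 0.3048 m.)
Convert to SI: m = 145.0 kg, h = 275.509 m
PE = mgh = (145.0)(6.6)(275.509) = 263700 J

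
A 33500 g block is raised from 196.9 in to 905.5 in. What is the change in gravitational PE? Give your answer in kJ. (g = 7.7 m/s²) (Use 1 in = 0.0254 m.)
Convert to SI: m = 33.5 kg, Δh = 17.9984 m
ΔPE = mgΔh = (33.5)(7.7)(17.9984) = 4642.7 J = 4.643 kJ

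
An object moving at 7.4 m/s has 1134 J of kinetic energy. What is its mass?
m = 2·KE/v² = 2·1134/(7.4)² = 41.42 kg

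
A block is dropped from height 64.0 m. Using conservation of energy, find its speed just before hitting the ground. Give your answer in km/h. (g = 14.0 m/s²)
mgh = ½mv² ⇒ v = √(2gh) = √(2·14.0·64.0) = 42.332 m/s = 152.4 km/h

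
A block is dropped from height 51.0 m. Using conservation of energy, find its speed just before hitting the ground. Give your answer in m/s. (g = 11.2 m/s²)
mgh = ½mv² ⇒ v = √(2gh) = √(2·11.2·51.0) = 33.8 m/s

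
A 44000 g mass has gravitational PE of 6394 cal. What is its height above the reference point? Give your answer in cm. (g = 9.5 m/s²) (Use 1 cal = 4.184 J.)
Convert to SI: m = 44.0 kg, PE = 26752.5 J
h = PE/(mg) = 26752.5/(44.0·9.5) = 64.0012 m = 6400 cm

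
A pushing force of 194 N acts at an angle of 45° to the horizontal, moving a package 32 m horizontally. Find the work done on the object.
W = F·d·cosθ = (194)(32)cos(45°) = 4390 J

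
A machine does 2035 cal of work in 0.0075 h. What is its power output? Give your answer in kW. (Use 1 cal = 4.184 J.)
Convert to SI: W = 8514.44 J, t = 27.0 s
P = W/t = 8514.44/27.0 = 315.3496 W = 0.3153 kW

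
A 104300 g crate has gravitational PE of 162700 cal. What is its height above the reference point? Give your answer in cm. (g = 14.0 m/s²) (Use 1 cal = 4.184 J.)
Convert to SI: m = 104.3 kg, PE = 680737 J
h = PE/(mg) = 680737/(104.3·14.0) = 466.194 m = 46620 cm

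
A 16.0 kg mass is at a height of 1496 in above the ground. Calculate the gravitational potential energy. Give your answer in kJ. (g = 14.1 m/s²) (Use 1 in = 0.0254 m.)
Convert to SI: m = 16.0 kg, h = 37.9984 m
PE = mgh = (16.0)(14.1)(37.9984) = 8572.44 J = 8.572 kJ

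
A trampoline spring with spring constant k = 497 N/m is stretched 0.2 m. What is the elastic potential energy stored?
PE = ½kx² = ½(497)(0.2)² = 9.94 J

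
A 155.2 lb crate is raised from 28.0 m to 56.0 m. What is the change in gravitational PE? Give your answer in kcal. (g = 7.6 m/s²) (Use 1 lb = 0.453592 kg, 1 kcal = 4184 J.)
Convert to SI: m = 70.3975 kg, Δh = 28.0 m
ΔPE = mgΔh = (70.3975)(7.6)(28.0) = 14980.6 J = 3.58 kcal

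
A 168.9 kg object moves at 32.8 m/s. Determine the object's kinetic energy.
KE = ½mv² = ½(168.9)(32.8)² = 90850 J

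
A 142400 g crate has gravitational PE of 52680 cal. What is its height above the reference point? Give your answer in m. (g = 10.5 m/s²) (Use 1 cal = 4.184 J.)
Convert to SI: m = 142.4 kg, PE = 220413 J
h = PE/(mg) = 220413/(142.4·10.5) = 147.4 m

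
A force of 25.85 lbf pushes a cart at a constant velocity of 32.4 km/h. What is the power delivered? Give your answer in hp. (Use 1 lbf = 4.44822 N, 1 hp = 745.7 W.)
Convert to SI: F = 114.986 N, v = 9.0 m/s
P = Fv = (114.986)(9.0) = 1034.88 W = 1.388 hp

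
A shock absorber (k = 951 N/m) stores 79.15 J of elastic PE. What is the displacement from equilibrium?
x = √(2·PE/k) = √(2·79.15/951) = 0.408 m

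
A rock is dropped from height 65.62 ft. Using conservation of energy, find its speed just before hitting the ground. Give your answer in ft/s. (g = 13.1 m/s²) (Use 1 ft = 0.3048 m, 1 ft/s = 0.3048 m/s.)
Convert to SI: h = 20.001 m
mgh = ½mv² ⇒ v = √(2gh) = √(2·13.1·20.001) = 22.8916 m/s = 75.1 ft/s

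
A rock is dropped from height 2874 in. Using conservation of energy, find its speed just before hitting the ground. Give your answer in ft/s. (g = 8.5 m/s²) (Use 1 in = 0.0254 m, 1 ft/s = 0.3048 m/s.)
Convert to SI: h = 72.9996 m
mgh = ½mv² ⇒ v = √(2gh) = √(2·8.5·72.9996) = 35.2277 m/s = 115.6 ft/s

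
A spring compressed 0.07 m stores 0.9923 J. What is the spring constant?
k = 2·PE/x² = 2·0.9923/(0.07)² = 405.0 N/m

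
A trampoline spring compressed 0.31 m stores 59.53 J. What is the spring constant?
k = 2·PE/x² = 2·59.53/(0.31)² = 1239 N/m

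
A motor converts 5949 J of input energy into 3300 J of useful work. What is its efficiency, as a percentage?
η = W_out/W_in = 3300/5949 = 55.47%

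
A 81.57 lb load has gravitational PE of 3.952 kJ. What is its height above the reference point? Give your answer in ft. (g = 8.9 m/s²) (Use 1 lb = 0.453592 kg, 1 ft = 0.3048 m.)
Convert to SI: m = 36.9995 kg, PE = 3952.0 J
h = PE/(mg) = 3952.0/(36.9995·8.9) = 12.0014 m = 39.37 ft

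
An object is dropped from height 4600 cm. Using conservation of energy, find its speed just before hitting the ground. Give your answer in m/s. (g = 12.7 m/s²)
Convert to SI: h = 46.0 m
mgh = ½mv² ⇒ v = √(2gh) = √(2·12.7·46.0) = 34.18 m/s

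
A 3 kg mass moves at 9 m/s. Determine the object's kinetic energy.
KE = ½mv² = ½(3)(9)² = 121.5 J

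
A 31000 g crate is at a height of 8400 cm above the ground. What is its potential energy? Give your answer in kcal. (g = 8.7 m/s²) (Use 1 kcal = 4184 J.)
Convert to SI: m = 31.0 kg, h = 84.0 m
PE = mgh = (31.0)(8.7)(84.0) = 22654.8 J = 5.415 kcal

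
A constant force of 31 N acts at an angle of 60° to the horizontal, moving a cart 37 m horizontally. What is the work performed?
W = F·d·cosθ = (31)(37)cos(60°) = 573.5 J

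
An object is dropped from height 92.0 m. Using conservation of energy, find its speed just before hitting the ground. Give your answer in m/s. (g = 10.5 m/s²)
mgh = ½mv² ⇒ v = √(2gh) = √(2·10.5·92.0) = 43.95 m/s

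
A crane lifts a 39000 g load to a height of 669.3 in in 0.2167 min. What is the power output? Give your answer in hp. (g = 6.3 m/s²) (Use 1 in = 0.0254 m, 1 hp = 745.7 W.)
Convert to SI: m = 39.0 kg, h = 17.0002 m, t = 13.002 s
P = mgh/t = (39.0)(6.3)(17.0002)/13.002 = 321.255 W = 0.4308 hp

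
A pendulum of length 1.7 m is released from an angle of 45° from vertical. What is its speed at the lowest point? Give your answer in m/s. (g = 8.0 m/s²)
h = L(1 − cosθ) = 1.7(1 − cos45°) = 0.497918 m
v = √(2gh) = √(2·8.0·0.497918) = 2.823 m/s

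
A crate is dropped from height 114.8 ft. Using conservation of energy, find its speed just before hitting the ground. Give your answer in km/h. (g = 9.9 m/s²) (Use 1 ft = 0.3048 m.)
Convert to SI: h = 34.991 m
mgh = ½mv² ⇒ v = √(2gh) = √(2·9.9·34.991) = 26.3215 m/s = 94.76 km/h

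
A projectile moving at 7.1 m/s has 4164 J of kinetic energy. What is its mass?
m = 2·KE/v² = 2·4164/(7.1)² = 165.2 kg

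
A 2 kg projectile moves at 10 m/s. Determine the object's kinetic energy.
KE = ½mv² = ½(2)(10)² = 100.0 J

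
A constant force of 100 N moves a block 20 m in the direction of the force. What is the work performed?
W = F·d = (100)(20) = 2000 J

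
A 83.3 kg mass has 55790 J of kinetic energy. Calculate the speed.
v = √(2·KE/m) = √(2·55790/83.3) = 36.6 m/s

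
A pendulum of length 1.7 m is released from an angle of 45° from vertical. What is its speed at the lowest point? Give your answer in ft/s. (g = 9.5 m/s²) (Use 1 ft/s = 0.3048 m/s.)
h = L(1 − cosθ) = 1.7(1 − cos45°) = 0.497918 m
v = √(2gh) = √(2·9.5·0.497918) = 3.07578 m/s = 10.09 ft/s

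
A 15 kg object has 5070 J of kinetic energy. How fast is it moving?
v = √(2·KE/m) = √(2·5070/15) = 26.0 m/s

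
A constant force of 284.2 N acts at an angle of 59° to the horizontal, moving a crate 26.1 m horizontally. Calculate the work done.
W = F·d·cosθ = (284.2)(26.1)cos(59°) = 3820 J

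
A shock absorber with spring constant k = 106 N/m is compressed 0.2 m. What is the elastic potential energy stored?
PE = ½kx² = ½(106)(0.2)² = 2.12 J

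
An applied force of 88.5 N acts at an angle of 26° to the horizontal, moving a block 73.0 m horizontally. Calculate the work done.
W = F·d·cosθ = (88.5)(73.0)cos(26°) = 5807 J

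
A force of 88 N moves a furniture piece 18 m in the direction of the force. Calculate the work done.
W = F·d = (88)(18) = 1584 J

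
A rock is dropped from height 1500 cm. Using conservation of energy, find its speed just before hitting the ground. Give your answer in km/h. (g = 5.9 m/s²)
Convert to SI: h = 15.0 m
mgh = ½mv² ⇒ v = √(2gh) = √(2·5.9·15.0) = 13.3041 m/s = 47.89 km/h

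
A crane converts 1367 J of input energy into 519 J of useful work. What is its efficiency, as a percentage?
η = W_out/W_in = 519/1367 = 37.97%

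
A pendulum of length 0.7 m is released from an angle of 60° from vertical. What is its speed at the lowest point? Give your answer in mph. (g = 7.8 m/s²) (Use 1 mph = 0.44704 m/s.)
h = L(1 − cosθ) = 0.7(1 − cos60°) = 0.35 m
v = √(2gh) = √(2·7.8·0.35) = 2.33666 m/s = 5.227 mph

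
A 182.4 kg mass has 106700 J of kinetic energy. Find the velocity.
v = √(2·KE/m) = √(2·106700/182.4) = 34.2 m/s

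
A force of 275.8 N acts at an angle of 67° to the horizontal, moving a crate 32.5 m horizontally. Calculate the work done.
W = F·d·cosθ = (275.8)(32.5)cos(67°) = 3502 J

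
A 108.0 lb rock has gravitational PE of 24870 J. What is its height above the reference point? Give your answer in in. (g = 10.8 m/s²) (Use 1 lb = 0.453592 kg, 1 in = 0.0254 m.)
Convert to SI: m = 48.9879 kg, PE = 24870.0 J
h = PE/(mg) = 24870.0/(48.9879·10.8) = 47.007 m = 1851 in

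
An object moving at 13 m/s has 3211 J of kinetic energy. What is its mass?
m = 2·KE/v² = 2·3211/(13)² = 38.0 kg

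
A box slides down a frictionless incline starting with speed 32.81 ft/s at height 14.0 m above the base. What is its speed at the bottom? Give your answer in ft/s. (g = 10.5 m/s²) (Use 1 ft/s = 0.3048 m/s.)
Convert to SI: v₀ = 10.0005 m/s, h = 14.0 m
½mv₀² + mgh = ½mv² ⇒ v = √(v₀² + 2gh) = √(10.0005² + 2·10.5·14.0) = 19.8497 m/s = 65.12 ft/s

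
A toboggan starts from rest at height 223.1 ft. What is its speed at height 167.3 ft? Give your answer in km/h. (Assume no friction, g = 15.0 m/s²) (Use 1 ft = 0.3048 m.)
Convert to SI: h₁−h₂ = 17.0078 m
mgh₁ = mgh₂ + ½mv² ⇒ v = √(2g(h₁−h₂)) = √(2·15.0·17.0078) = 22.5884 m/s = 81.32 km/h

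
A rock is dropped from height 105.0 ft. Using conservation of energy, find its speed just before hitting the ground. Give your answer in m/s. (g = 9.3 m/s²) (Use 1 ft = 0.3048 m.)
Convert to SI: h = 32.004 m
mgh = ½mv² ⇒ v = √(2gh) = √(2·9.3·32.004) = 24.4 m/s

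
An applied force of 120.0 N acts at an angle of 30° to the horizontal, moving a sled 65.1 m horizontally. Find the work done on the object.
W = F·d·cosθ = (120.0)(65.1)cos(30°) = 6765 J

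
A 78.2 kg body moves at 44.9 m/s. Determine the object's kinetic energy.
KE = ½mv² = ½(78.2)(44.9)² = 78830 J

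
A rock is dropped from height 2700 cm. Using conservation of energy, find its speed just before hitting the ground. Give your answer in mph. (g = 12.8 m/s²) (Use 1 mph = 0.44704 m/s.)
Convert to SI: h = 27.0 m
mgh = ½mv² ⇒ v = √(2gh) = √(2·12.8·27.0) = 26.2907 m/s = 58.81 mph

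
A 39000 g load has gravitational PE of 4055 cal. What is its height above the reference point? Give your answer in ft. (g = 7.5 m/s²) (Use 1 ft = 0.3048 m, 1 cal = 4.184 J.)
Convert to SI: m = 39.0 kg, PE = 16966.1 J
h = PE/(mg) = 16966.1/(39.0·7.5) = 58.0038 m = 190.3 ft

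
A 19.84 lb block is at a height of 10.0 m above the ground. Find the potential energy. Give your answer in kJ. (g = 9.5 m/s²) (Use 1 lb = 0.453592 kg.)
Convert to SI: m = 8.99927 kg, h = 10.0 m
PE = mgh = (8.99927)(9.5)(10.0) = 854.93 J = 0.8549 kJ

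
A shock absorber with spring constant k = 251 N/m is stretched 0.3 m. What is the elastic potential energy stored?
PE = ½kx² = ½(251)(0.3)² = 11.3 J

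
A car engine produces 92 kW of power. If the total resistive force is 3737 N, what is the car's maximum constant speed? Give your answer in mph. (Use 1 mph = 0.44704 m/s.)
P = Fv ⇒ v = P/F = 92000 W/3737.0 N = 24.6187 m/s = 55.07 mph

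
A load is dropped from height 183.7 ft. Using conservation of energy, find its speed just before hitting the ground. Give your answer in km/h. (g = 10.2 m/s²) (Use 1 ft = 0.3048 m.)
Convert to SI: h = 55.9918 m
mgh = ½mv² ⇒ v = √(2gh) = √(2·10.2·55.9918) = 33.7969 m/s = 121.7 km/h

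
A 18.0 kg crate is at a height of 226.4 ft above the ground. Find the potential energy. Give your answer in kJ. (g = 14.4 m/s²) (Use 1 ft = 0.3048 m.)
Convert to SI: m = 18.0 kg, h = 69.0067 m
PE = mgh = (18.0)(14.4)(69.0067) = 17886.5 J = 17.89 kJ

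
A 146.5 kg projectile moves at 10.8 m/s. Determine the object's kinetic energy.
KE = ½mv² = ½(146.5)(10.8)² = 8544 J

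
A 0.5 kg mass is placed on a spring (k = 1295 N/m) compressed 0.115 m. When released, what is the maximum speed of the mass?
½kx² = ½mv² ⇒ v = x√(k/m) = (0.115)√(1295/0.5) = 5.853 m/s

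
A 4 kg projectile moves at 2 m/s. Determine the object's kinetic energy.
KE = ½mv² = ½(4)(2)² = 8.0 J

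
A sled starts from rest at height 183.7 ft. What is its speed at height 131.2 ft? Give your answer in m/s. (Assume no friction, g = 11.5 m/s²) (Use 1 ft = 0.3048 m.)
Convert to SI: h₁−h₂ = 16.002 m
mgh₁ = mgh₂ + ½mv² ⇒ v = √(2g(h₁−h₂)) = √(2·11.5·16.002) = 19.18 m/s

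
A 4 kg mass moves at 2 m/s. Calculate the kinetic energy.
KE = ½mv² = ½(4)(2)² = 8.0 J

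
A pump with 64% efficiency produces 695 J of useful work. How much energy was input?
W_in = W_out/η = 695/0.64 = 1086 J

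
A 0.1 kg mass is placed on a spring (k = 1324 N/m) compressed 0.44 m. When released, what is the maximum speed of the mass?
½kx² = ½mv² ⇒ v = x√(k/m) = (0.44)√(1324/0.1) = 50.63 m/s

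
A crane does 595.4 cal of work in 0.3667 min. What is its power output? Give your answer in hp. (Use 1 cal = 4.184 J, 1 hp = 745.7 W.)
Convert to SI: W = 2491.15 J, t = 22.002 s
P = W/t = 2491.15/22.002 = 113.224 W = 0.1518 hp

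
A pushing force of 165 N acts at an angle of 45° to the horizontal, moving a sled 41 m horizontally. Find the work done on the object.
W = F·d·cosθ = (165)(41)cos(45°) = 4784 J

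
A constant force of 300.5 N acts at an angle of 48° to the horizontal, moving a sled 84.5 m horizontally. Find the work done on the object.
W = F·d·cosθ = (300.5)(84.5)cos(48°) = 16990 J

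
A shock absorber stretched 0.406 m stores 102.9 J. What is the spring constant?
k = 2·PE/x² = 2·102.9/(0.406)² = 1249 N/m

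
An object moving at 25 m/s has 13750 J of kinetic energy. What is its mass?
m = 2·KE/v² = 2·13750/(25)² = 44.0 kg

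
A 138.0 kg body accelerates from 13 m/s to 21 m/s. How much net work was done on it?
W = ΔKE = ½m(v₂² − v₁²) = ½(138.0)(21² − 13²) = 18768.0 J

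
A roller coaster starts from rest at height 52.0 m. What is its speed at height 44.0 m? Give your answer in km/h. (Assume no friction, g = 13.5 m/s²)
mgh₁ = mgh₂ + ½mv² ⇒ v = √(2g(h₁−h₂)) = √(2·13.5·8.0) = 14.6969 m/s = 52.91 km/h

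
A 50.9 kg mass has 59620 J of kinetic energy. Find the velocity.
v = √(2·KE/m) = √(2·59620/50.9) = 48.4 m/s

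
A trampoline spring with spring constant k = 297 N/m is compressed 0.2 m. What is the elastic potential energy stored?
PE = ½kx² = ½(297)(0.2)² = 5.94 J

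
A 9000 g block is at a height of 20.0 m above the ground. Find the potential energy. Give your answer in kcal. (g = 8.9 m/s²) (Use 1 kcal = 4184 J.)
Convert to SI: m = 9.0 kg, h = 20.0 m
PE = mgh = (9.0)(8.9)(20.0) = 1602.0 J = 0.3829 kcal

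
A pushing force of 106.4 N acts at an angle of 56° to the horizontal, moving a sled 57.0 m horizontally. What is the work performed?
W = F·d·cosθ = (106.4)(57.0)cos(56°) = 3391 J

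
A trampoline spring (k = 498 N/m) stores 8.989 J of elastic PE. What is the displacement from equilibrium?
x = √(2·PE/k) = √(2·8.989/498) = 0.19 m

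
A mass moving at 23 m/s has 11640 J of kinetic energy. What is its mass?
m = 2·KE/v² = 2·11640/(23)² = 44.01 kg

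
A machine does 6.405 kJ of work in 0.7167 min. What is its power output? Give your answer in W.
Convert to SI: W = 6405.0 J, t = 43.002 s
P = W/t = 6405.0/43.002 = 148.9 W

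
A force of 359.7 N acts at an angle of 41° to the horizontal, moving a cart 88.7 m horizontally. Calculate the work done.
W = F·d·cosθ = (359.7)(88.7)cos(41°) = 24080 J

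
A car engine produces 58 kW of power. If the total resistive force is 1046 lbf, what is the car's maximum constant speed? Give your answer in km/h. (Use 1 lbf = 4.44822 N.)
Convert to SI: F = 4652.84 N
P = Fv ⇒ v = P/F = 58000 W/4652.84 N = 12.4655 m/s = 44.88 km/h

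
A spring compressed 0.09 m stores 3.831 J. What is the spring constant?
k = 2·PE/x² = 2·3.831/(0.09)² = 945.9 N/m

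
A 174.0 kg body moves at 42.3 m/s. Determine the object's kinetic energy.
KE = ½mv² = ½(174.0)(42.3)² = 155700 J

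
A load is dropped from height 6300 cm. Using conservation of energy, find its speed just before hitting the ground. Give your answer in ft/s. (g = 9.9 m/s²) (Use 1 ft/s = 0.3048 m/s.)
Convert to SI: h = 63.0 m
mgh = ½mv² ⇒ v = √(2gh) = √(2·9.9·63.0) = 35.3186 m/s = 115.9 ft/s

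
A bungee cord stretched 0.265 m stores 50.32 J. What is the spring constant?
k = 2·PE/x² = 2·50.32/(0.265)² = 1433 N/m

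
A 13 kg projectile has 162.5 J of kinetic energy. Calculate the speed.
v = √(2·KE/m) = √(2·162.5/13) = 5.0 m/s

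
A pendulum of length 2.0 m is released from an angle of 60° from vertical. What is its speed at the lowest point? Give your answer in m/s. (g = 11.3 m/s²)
h = L(1 − cosθ) = 2.0(1 − cos60°) = 1.0 m
v = √(2gh) = √(2·11.3·1.0) = 4.754 m/s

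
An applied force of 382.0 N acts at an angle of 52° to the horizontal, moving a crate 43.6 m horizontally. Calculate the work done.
W = F·d·cosθ = (382.0)(43.6)cos(52°) = 10250 J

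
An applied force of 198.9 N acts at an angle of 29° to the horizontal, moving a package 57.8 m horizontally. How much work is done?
W = F·d·cosθ = (198.9)(57.8)cos(29°) = 10050 J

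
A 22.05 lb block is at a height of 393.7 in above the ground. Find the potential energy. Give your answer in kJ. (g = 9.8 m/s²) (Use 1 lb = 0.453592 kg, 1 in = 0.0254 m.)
Convert to SI: m = 10.0017 kg, h = 9.99998 m
PE = mgh = (10.0017)(9.8)(9.99998) = 980.165 J = 0.9802 kJ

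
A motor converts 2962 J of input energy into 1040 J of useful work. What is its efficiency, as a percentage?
η = W_out/W_in = 1040/2962 = 35.11%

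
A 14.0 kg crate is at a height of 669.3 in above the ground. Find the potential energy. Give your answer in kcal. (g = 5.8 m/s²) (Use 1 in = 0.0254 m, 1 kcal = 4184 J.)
Convert to SI: m = 14.0 kg, h = 17.0002 m
PE = mgh = (14.0)(5.8)(17.0002) = 1380.42 J = 0.3299 kcal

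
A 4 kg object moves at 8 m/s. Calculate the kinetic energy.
KE = ½mv² = ½(4)(8)² = 128.0 J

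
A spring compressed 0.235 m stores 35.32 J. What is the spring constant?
k = 2·PE/x² = 2·35.32/(0.235)² = 1279 N/m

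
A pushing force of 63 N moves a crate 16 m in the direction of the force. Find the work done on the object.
W = F·d = (63)(16) = 1008 J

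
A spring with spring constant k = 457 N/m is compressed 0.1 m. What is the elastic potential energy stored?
PE = ½kx² = ½(457)(0.1)² = 2.285 J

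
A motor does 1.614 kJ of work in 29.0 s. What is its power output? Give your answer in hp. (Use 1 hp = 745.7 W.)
Convert to SI: W = 1614.0 J, t = 29.0 s
P = W/t = 1614.0/29.0 = 55.6552 W = 0.07463 hp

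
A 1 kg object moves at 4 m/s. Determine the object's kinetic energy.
KE = ½mv² = ½(1)(4)² = 8.0 J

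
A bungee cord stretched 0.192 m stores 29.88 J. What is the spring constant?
k = 2·PE/x² = 2·29.88/(0.192)² = 1621 N/m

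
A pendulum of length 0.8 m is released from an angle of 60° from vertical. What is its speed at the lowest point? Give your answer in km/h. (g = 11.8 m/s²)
h = L(1 − cosθ) = 0.8(1 − cos60°) = 0.4 m
v = √(2gh) = √(2·11.8·0.4) = 3.07246 m/s = 11.06 km/h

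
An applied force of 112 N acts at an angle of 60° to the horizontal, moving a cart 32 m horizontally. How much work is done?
W = F·d·cosθ = (112)(32)cos(60°) = 1792 J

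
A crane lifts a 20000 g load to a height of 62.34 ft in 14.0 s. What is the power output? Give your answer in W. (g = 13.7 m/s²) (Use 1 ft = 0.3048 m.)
Convert to SI: m = 20.0 kg, h = 19.0012 m, t = 14.0 s
P = mgh/t = (20.0)(13.7)(19.0012)/14.0 = 371.9 W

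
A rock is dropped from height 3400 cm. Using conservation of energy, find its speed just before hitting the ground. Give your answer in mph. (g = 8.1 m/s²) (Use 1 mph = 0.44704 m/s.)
Convert to SI: h = 34.0 m
mgh = ½mv² ⇒ v = √(2gh) = √(2·8.1·34.0) = 23.4691 m/s = 52.5 mph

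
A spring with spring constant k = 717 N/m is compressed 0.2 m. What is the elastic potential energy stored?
PE = ½kx² = ½(717)(0.2)² = 14.34 J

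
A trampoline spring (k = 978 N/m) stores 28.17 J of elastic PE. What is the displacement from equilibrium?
x = √(2·PE/k) = √(2·28.17/978) = 0.24 m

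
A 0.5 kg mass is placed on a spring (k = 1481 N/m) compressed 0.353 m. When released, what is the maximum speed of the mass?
½kx² = ½mv² ⇒ v = x√(k/m) = (0.353)√(1481/0.5) = 19.21 m/s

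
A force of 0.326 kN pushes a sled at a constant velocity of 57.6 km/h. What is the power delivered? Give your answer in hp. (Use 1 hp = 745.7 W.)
Convert to SI: F = 326.0 N, v = 16.0 m/s
P = Fv = (326.0)(16.0) = 5216.0 W = 6.995 hp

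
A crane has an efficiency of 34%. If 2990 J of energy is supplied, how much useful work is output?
W_out = η·W_in = 0.34·2990 = 1016.6 J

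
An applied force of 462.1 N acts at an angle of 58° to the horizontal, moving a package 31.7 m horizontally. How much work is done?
W = F·d·cosθ = (462.1)(31.7)cos(58°) = 7763 J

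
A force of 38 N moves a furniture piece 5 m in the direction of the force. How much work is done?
W = F·d = (38)(5) = 190.0 J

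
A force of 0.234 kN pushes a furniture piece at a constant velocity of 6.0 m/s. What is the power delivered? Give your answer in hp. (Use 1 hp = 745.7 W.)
Convert to SI: F = 234.0 N, v = 6.0 m/s
P = Fv = (234.0)(6.0) = 1404.0 W = 1.883 hp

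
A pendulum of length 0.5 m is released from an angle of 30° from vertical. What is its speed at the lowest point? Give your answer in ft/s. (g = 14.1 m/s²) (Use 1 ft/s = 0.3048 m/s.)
h = L(1 − cosθ) = 0.5(1 − cos30°) = 0.0669873 m
v = √(2gh) = √(2·14.1·0.0669873) = 1.37442 m/s = 4.509 ft/s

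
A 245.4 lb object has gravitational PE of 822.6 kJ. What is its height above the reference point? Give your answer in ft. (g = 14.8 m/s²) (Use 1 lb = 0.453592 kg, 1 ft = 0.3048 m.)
Convert to SI: m = 111.311 kg, PE = 822600 J
h = PE/(mg) = 822600/(111.311·14.8) = 499.329 m = 1638 ft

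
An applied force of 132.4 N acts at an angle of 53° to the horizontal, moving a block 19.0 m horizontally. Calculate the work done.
W = F·d·cosθ = (132.4)(19.0)cos(53°) = 1514 J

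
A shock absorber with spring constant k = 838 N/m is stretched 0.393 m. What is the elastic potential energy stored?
PE = ½kx² = ½(838)(0.393)² = 64.71 J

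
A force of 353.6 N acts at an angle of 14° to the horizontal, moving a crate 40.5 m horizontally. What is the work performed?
W = F·d·cosθ = (353.6)(40.5)cos(14°) = 13900 J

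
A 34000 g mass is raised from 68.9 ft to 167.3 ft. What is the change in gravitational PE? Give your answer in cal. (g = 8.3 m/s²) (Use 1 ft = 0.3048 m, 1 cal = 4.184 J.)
Convert to SI: m = 34.0 kg, Δh = 29.9923 m
ΔPE = mgΔh = (34.0)(8.3)(29.9923) = 8463.83 J = 2023 cal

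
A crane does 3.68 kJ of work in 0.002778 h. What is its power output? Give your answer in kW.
Convert to SI: W = 3680.0 J, t = 10.0008 s
P = W/t = 3680.0/10.0008 = 367.971 W = 0.368 kW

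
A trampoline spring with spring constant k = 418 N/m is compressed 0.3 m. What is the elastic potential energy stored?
PE = ½kx² = ½(418)(0.3)² = 18.81 J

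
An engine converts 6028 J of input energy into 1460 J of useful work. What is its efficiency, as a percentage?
η = W_out/W_in = 1460/6028 = 24.22%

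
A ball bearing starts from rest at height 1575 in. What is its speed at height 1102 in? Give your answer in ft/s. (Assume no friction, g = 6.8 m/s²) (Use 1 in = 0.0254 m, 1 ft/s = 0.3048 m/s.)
Convert to SI: h₁−h₂ = 12.0142 m
mgh₁ = mgh₂ + ½mv² ⇒ v = √(2g(h₁−h₂)) = √(2·6.8·12.0142) = 12.7825 m/s = 41.94 ft/s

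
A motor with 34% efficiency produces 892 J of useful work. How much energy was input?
W_in = W_out/η = 892/0.34 = 2624 J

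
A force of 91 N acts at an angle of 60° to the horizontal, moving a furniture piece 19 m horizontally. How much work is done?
W = F·d·cosθ = (91)(19)cos(60°) = 864.5 J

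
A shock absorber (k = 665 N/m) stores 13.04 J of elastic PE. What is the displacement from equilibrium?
x = √(2·PE/k) = √(2·13.04/665) = 0.198 m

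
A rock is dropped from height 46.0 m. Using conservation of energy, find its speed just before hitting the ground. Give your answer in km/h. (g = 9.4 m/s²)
mgh = ½mv² ⇒ v = √(2gh) = √(2·9.4·46.0) = 29.4075 m/s = 105.9 km/h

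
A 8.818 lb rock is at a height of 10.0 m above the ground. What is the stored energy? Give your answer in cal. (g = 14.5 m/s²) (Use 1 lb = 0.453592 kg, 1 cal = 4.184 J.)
Convert to SI: m = 3.99977 kg, h = 10.0 m
PE = mgh = (3.99977)(14.5)(10.0) = 579.967 J = 138.6 cal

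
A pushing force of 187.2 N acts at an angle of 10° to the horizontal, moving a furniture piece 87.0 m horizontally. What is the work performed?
W = F·d·cosθ = (187.2)(87.0)cos(10°) = 16040 J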